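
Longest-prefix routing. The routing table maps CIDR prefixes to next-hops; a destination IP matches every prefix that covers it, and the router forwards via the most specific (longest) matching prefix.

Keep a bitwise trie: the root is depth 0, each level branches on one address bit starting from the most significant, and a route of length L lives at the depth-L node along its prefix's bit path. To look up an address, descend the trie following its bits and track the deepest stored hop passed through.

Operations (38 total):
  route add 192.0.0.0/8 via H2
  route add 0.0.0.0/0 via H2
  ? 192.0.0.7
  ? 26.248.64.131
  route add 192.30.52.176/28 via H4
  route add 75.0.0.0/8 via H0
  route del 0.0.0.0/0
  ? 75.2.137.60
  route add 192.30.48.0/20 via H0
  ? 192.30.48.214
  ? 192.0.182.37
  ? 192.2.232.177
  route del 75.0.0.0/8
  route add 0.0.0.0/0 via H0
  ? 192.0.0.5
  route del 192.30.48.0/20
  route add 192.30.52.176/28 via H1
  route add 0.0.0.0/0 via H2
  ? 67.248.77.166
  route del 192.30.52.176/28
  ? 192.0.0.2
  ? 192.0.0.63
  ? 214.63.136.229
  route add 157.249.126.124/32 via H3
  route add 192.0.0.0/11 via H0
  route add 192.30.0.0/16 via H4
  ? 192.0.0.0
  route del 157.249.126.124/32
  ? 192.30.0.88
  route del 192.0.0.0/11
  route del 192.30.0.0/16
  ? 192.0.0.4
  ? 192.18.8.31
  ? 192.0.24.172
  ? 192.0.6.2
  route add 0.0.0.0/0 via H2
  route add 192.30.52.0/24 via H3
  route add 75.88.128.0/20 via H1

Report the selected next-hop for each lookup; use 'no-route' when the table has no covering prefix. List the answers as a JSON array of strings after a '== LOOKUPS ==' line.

Apply in order:
  + 192.0.0.0/8 (H2) depth=8
  + 0.0.0.0/0 (H2) depth=0
  ? 192.0.0.7  path d0:H2→d1:-→d2:-→d3:-→d4:-→d5:-→d6:-→d7:-→d8:H2  best=H2
  ? 26.248.64.131  path d0:H2  best=H2
  + 192.30.52.176/28 (H4) depth=28
  + 75.0.0.0/8 (H0) depth=8
  - 0.0.0.0/0 clear@0
  ? 75.2.137.60  path d0:-→d1:-→d2:-→d3:-→d4:-→d5:-→d6:-→d7:-→d8:H0  best=H0
  + 192.30.48.0/20 (H0) depth=20
  ? 192.30.48.214  path d0:-→d1:-→d2:-→d3:-→d4:-→d5:-→d6:-→d7:-→d8:H2→d9:-→d10:-→d11:-→d12:-→d13:-→d14:-→d15:-→d16:-→d17:-→d18:-→d19:-→d20:H0→d21:-  best=H0
  ? 192.0.182.37  path d0:-→d1:-→d2:-→d3:-→d4:-→d5:-→d6:-→d7:-→d8:H2→d9:-→d10:-→d11:-  best=H2
  ? 192.2.232.177  path d0:-→d1:-→d2:-→d3:-→d4:-→d5:-→d6:-→d7:-→d8:H2→d9:-→d10:-→d11:-  best=H2
  - 75.0.0.0/8 clear@8
  + 0.0.0.0/0 (H0) depth=0
  ? 192.0.0.5  path d0:H0→d1:-→d2:-→d3:-→d4:-→d5:-→d6:-→d7:-→d8:H2→d9:-→d10:-→d11:-  best=H2
  - 192.30.48.0/20 clear@20
  + 192.30.52.176/28 (H1) depth=28
  + 0.0.0.0/0 (H2) depth=0
  ? 67.248.77.166  path d0:H2→d1:-→d2:-→d3:-→d4:-  best=H2
  - 192.30.52.176/28 clear@28
  ? 192.0.0.2  path d0:H2→d1:-→d2:-→d3:-→d4:-→d5:-→d6:-→d7:-→d8:H2→d9:-→d10:-→d11:-  best=H2
  ? 192.0.0.63  path d0:H2→d1:-→d2:-→d3:-→d4:-→d5:-→d6:-→d7:-→d8:H2→d9:-→d10:-→d11:-  best=H2
  ? 214.63.136.229  path d0:H2→d1:-→d2:-→d3:-  best=H2
  + 157.249.126.124/32 (H3) depth=32
  + 192.0.0.0/11 (H0) depth=11
  + 192.30.0.0/16 (H4) depth=16
  ? 192.0.0.0  path d0:H2→d1:-→d2:-→d3:-→d4:-→d5:-→d6:-→d7:-→d8:H2→d9:-→d10:-→d11:H0  best=H0
  - 157.249.126.124/32 clear@32
  ? 192.30.0.88  path d0:H2→d1:-→d2:-→d3:-→d4:-→d5:-→d6:-→d7:-→d8:H2→d9:-→d10:-→d11:H0→d12:-→d13:-→d14:-→d15:-→d16:H4→d17:-→d18:-  best=H4
  - 192.0.0.0/11 clear@11
  - 192.30.0.0/16 clear@16
  ? 192.0.0.4  path d0:H2→d1:-→d2:-→d3:-→d4:-→d5:-→d6:-→d7:-→d8:H2→d9:-→d10:-→d11:-  best=H2
  ? 192.18.8.31  path d0:H2→d1:-→d2:-→d3:-→d4:-→d5:-→d6:-→d7:-→d8:H2→d9:-→d10:-→d11:-→d12:-  best=H2
  ? 192.0.24.172  path d0:H2→d1:-→d2:-→d3:-→d4:-→d5:-→d6:-→d7:-→d8:H2→d9:-→d10:-→d11:-  best=H2
  ? 192.0.6.2  path d0:H2→d1:-→d2:-→d3:-→d4:-→d5:-→d6:-→d7:-→d8:H2→d9:-→d10:-→d11:-  best=H2
  + 0.0.0.0/0 (H2) depth=0
  + 192.30.52.0/24 (H3) depth=24
  + 75.88.128.0/20 (H1) depth=20

== LOOKUPS ==
["H2","H2","H0","H0","H2","H2","H2","H2","H2","H2","H2","H0","H4","H2","H2","H2","H2"]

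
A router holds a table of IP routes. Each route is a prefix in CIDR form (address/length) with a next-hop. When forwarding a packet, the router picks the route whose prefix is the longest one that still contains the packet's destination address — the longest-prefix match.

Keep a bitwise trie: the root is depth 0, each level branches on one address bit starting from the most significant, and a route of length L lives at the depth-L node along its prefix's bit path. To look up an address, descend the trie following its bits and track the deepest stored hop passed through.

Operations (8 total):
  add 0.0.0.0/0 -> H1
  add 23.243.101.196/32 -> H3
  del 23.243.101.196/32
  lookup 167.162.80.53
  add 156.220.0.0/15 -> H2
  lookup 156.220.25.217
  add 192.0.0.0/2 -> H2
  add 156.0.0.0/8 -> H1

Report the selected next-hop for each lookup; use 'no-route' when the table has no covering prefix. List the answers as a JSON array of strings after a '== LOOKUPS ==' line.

Apply in order:
  + 0.0.0.0/0 (H1) depth=0
  + 23.243.101.196/32 (H3) depth=32
  del 23.243.101.196/32 (clear depth 32)
  Q 167.162.80.53: descend ε ; hops seen [H1] ; pick H1
  + 156.220.0.0/15 (H2) depth=15
  Q 156.220.25.217: descend 100111001101110 ; hops seen [H1,H2] ; pick H2
  + 192.0.0.0/2 (H2) depth=2
  + 156.0.0.0/8 (H1) depth=8

== LOOKUPS ==
["H1","H2"]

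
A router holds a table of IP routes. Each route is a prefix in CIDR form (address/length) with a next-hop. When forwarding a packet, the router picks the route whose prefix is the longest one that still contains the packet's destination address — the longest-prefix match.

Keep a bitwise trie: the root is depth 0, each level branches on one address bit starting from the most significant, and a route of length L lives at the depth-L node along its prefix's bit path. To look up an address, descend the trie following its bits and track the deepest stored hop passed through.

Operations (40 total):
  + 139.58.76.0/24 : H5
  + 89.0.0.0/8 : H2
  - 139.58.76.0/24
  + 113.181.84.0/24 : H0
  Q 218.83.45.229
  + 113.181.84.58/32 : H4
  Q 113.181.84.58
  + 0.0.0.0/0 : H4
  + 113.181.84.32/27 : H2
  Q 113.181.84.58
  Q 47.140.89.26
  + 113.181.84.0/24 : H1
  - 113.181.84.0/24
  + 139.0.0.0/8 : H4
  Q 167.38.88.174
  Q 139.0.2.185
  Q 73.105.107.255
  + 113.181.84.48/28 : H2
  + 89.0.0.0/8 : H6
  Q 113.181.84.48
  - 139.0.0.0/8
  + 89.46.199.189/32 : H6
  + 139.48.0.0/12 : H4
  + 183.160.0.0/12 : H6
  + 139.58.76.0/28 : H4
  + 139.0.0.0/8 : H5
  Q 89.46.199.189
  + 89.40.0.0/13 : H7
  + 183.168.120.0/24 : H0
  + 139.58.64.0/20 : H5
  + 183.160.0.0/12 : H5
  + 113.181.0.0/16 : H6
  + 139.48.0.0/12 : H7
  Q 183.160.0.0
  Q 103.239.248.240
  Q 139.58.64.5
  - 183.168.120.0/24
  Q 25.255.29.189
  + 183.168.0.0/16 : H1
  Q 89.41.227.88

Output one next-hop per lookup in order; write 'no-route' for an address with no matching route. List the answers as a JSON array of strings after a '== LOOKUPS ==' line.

Apply in order:
  + 139.58.76.0/24 (H5) depth=24
  + 89.0.0.0/8 (H2) depth=8
  - 139.58.76.0/24 clear@24
  + 113.181.84.0/24 (H0) depth=24
  Q 218.83.45.229: descend 1 ; hops seen [∅] ; pick no-route
  + 113.181.84.58/32 (H4) depth=32
  Q 113.181.84.58: descend 01110001101101010101010000111010 ; hops seen [H0,H4] ; pick H4
  + 0.0.0.0/0 (H4) depth=0
  + 113.181.84.32/27 (H2) depth=27
  Q 113.181.84.58: descend 01110001101101010101010000111010 ; hops seen [H4,H0,H2,H4] ; pick H4
  Q 47.140.89.26: descend 0 ; hops seen [H4] ; pick H4
  + 113.181.84.0/24 (H1) depth=24
  - 113.181.84.0/24 clear@24
  + 139.0.0.0/8 (H4) depth=8
  Q 167.38.88.174: descend 10 ; hops seen [H4] ; pick H4
  Q 139.0.2.185: descend 1000101100 ; hops seen [H4,H4] ; pick H4
  Q 73.105.107.255: descend 010 ; hops seen [H4] ; pick H4
  + 113.181.84.48/28 (H2) depth=28
  + 89.0.0.0/8 (H6) depth=8
  Q 113.181.84.48: descend 0111000110110101010101000011 ; hops seen [H4,H2,H2] ; pick H2
  - 139.0.0.0/8 clear@8
  + 89.46.199.189/32 (H6) depth=32
  + 139.48.0.0/12 (H4) depth=12
  + 183.160.0.0/12 (H6) depth=12
  + 139.58.76.0/28 (H4) depth=28
  + 139.0.0.0/8 (H5) depth=8
  Q 89.46.199.189: descend 01011001001011101100011110111101 ; hops seen [H4,H6,H6] ; pick H6
  + 89.40.0.0/13 (H7) depth=13
  + 183.168.120.0/24 (H0) depth=24
  + 139.58.64.0/20 (H5) depth=20
  + 183.160.0.0/12 (H5) depth=12
  + 113.181.0.0/16 (H6) depth=16
  + 139.48.0.0/12 (H7) depth=12
  Q 183.160.0.0: descend 101101111010 ; hops seen [H4,H5] ; pick H5
  Q 103.239.248.240: descend 011 ; hops seen [H4] ; pick H4
  Q 139.58.64.5: descend 10001011001110100100 ; hops seen [H4,H5,H7,H5] ; pick H5
  - 183.168.120.0/24 clear@24
  Q 25.255.29.189: descend 0 ; hops seen [H4] ; pick H4
  + 183.168.0.0/16 (H1) depth=16
  Q 89.41.227.88: descend 0101100100101 ; hops seen [H4,H6,H7] ; pick H7

== LOOKUPS ==
["no-route","H4","H4","H4","H4","H4","H4","H2","H6","H5","H4","H5","H4","H7"]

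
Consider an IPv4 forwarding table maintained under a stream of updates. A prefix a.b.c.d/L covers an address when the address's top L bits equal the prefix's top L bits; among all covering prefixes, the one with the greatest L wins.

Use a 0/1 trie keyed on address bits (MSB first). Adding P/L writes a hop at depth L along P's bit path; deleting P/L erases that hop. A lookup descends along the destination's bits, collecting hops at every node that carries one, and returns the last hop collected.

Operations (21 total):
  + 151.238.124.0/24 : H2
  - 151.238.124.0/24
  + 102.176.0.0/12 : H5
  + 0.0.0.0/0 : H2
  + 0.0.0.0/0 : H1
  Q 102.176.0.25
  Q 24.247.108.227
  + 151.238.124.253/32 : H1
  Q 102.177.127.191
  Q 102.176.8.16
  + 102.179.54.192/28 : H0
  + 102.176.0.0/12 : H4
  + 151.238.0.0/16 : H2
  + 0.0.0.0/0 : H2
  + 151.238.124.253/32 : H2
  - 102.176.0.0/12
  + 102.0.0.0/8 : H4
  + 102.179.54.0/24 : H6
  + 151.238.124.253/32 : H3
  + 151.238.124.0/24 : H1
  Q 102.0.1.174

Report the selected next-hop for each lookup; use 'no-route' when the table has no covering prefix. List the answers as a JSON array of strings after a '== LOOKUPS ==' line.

Trace:
  add 151.238.124.0/24 -> H2 at depth 24
  del 151.238.124.0/24 (clear depth 24)
  add 102.176.0.0/12 -> H5 at depth 12
  add 0.0.0.0/0 -> H2 at depth 0
  add 0.0.0.0/0 -> H1 at depth 0
  Q 102.176.0.25: descend 011001101011 ; hops seen [H1,H5] ; pick H5
  Q 24.247.108.227: descend 0 ; hops seen [H1] ; pick H1
  add 151.238.124.253/32 -> H1 at depth 32
  Q 102.177.127.191: descend 011001101011 ; hops seen [H1,H5] ; pick H5
  Q 102.176.8.16: descend 011001101011 ; hops seen [H1,H5] ; pick H5
  add 102.179.54.192/28 -> H0 at depth 28
  add 102.176.0.0/12 -> H4 at depth 12
  add 151.238.0.0/16 -> H2 at depth 16
  add 0.0.0.0/0 -> H2 at depth 0
  add 151.238.124.253/32 -> H2 at depth 32
  del 102.176.0.0/12 (clear depth 12)
  add 102.0.0.0/8 -> H4 at depth 8
  add 102.179.54.0/24 -> H6 at depth 24
  add 151.238.124.253/32 -> H3 at depth 32
  add 151.238.124.0/24 -> H1 at depth 24
  Q 102.0.1.174: descend 01100110 ; hops seen [H2,H4] ; pick H4

== LOOKUPS ==
["H5","H1","H5","H5","H4"]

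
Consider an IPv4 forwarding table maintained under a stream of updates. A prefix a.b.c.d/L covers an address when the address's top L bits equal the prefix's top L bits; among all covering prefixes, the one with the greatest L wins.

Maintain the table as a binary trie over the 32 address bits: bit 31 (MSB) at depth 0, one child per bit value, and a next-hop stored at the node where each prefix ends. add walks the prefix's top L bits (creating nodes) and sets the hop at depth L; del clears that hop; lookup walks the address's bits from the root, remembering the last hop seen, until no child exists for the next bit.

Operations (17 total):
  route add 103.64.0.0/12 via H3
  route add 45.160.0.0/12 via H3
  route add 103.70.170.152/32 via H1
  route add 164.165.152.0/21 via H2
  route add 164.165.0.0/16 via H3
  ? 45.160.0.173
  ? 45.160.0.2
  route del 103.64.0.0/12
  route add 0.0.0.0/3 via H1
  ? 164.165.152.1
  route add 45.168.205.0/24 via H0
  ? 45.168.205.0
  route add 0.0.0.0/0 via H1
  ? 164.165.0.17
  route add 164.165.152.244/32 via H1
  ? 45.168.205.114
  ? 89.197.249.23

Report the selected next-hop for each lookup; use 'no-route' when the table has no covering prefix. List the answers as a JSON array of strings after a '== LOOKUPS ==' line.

Process each operation:
  add 103.64.0.0/12 -> H3 at depth 12
  add 45.160.0.0/12 -> H3 at depth 12
  add 103.70.170.152/32 -> H1 at depth 32
  add 164.165.152.0/21 -> H2 at depth 21
  add 164.165.0.0/16 -> H3 at depth 16
  Q 45.160.0.173: descend 001011011010 ; hops seen [H3] ; pick H3
  Q 45.160.0.2: descend 001011011010 ; hops seen [H3] ; pick H3
  del 103.64.0.0/12 (clear depth 12)
  add 0.0.0.0/3 -> H1 at depth 3
  Q 164.165.152.1: descend 101001001010010110011 ; hops seen [H3,H2] ; pick H2
  add 45.168.205.0/24 -> H0 at depth 24
  Q 45.168.205.0: descend 001011011010100011001101 ; hops seen [H3,H0] ; pick H0
  add 0.0.0.0/0 -> H1 at depth 0
  Q 164.165.0.17: descend 1010010010100101 ; hops seen [H1,H3] ; pick H3
  add 164.165.152.244/32 -> H1 at depth 32
  Q 45.168.205.114: descend 001011011010100011001101 ; hops seen [H1,H3,H0] ; pick H0
  Q 89.197.249.23: descend 01 ; hops seen [H1] ; pick H1

== LOOKUPS ==
["H3","H3","H2","H0","H3","H0","H1"]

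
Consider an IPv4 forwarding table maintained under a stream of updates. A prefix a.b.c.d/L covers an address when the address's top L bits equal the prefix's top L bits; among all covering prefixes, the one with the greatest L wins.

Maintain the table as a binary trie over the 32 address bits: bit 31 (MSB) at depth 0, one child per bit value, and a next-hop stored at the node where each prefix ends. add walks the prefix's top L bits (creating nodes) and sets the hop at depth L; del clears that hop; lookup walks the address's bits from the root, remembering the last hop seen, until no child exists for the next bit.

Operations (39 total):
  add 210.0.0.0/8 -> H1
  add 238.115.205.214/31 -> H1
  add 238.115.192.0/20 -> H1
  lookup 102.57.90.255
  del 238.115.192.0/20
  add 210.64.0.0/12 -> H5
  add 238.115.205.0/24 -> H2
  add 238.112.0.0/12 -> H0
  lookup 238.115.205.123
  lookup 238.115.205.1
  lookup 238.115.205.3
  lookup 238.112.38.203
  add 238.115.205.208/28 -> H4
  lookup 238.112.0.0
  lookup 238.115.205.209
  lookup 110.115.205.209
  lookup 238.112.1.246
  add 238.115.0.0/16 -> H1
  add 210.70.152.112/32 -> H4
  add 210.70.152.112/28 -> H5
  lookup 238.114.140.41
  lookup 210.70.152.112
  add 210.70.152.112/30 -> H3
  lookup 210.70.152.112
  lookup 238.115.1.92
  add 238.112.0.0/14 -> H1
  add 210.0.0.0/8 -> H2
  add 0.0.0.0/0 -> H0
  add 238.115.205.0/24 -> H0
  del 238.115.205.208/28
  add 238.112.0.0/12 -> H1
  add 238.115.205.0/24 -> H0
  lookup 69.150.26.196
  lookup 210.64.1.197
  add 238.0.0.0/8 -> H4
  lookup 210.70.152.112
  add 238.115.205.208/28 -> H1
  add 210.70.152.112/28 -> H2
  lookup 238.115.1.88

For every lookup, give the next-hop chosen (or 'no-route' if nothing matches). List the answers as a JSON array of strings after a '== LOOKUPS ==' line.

Apply in order:
  + 210.0.0.0/8 (H1) depth=8
  + 238.115.205.214/31 (H1) depth=31
  + 238.115.192.0/20 (H1) depth=20
  lookup 102.57.90.255: bits ε walk d0:- -> no-route
  - 238.115.192.0/20 clear@20
  + 210.64.0.0/12 (H5) depth=12
  + 238.115.205.0/24 (H2) depth=24
  + 238.112.0.0/12 (H0) depth=12
  lookup 238.115.205.123: bits 111011100111001111001101 walk d0:-→d1:-→d2:-→d3:-→d4:-→d5:-→d6:-→d7:-→d8:-→d9:-→d10:-→d11:-→d12:H0→d13:-→d14:-→d15:-→d16:-→d17:-→d18:-→d19:-→d20:-→d21:-→d22:-→d23:-→d24:H2 -> H2
  lookup 238.115.205.1: bits 111011100111001111001101 walk d0:-→d1:-→d2:-→d3:-→d4:-→d5:-→d6:-→d7:-→d8:-→d9:-→d10:-→d11:-→d12:H0→d13:-→d14:-→d15:-→d16:-→d17:-→d18:-→d19:-→d20:-→d21:-→d22:-→d23:-→d24:H2 -> H2
  lookup 238.115.205.3: bits 111011100111001111001101 walk d0:-→d1:-→d2:-→d3:-→d4:-→d5:-→d6:-→d7:-→d8:-→d9:-→d10:-→d11:-→d12:H0→d13:-→d14:-→d15:-→d16:-→d17:-→d18:-→d19:-→d20:-→d21:-→d22:-→d23:-→d24:H2 -> H2
  lookup 238.112.38.203: bits 11101110011100 walk d0:-→d1:-→d2:-→d3:-→d4:-→d5:-→d6:-→d7:-→d8:-→d9:-→d10:-→d11:-→d12:H0→d13:-→d14:- -> H0
  + 238.115.205.208/28 (H4) depth=28
  lookup 238.112.0.0: bits 11101110011100 walk d0:-→d1:-→d2:-→d3:-→d4:-→d5:-→d6:-→d7:-→d8:-→d9:-→d10:-→d11:-→d12:H0→d13:-→d14:- -> H0
  lookup 238.115.205.209: bits 11101110011100111100110111010 walk d0:-→d1:-→d2:-→d3:-→d4:-→d5:-→d6:-→d7:-→d8:-→d9:-→d10:-→d11:-→d12:H0→d13:-→d14:-→d15:-→d16:-→d17:-→d18:-→d19:-→d20:-→d21:-→d22:-→d23:-→d24:H2→d25:-→d26:-→d27:-→d28:H4→d29:- -> H4
  lookup 110.115.205.209: bits ε walk d0:- -> no-route
  lookup 238.112.1.246: bits 11101110011100 walk d0:-→d1:-→d2:-→d3:-→d4:-→d5:-→d6:-→d7:-→d8:-→d9:-→d10:-→d11:-→d12:H0→d13:-→d14:- -> H0
  + 238.115.0.0/16 (H1) depth=16
  + 210.70.152.112/32 (H4) depth=32
  + 210.70.152.112/28 (H5) depth=28
  lookup 238.114.140.41: bits 111011100111001 walk d0:-→d1:-→d2:-→d3:-→d4:-→d5:-→d6:-→d7:-→d8:-→d9:-→d10:-→d11:-→d12:H0→d13:-→d14:-→d15:- -> H0
  lookup 210.70.152.112: bits 11010010010001101001100001110000 walk d0:-→d1:-→d2:-→d3:-→d4:-→d5:-→d6:-→d7:-→d8:H1→d9:-→d10:-→d11:-→d12:H5→d13:-→d14:-→d15:-→d16:-→d17:-→d18:-→d19:-→d20:-→d21:-→d22:-→d23:-→d24:-→d25:-→d26:-→d27:-→d28:H5→d29:-→d30:-→d31:-→d32:H4 -> H4
  + 210.70.152.112/30 (H3) depth=30
  lookup 210.70.152.112: bits 11010010010001101001100001110000 walk d0:-→d1:-→d2:-→d3:-→d4:-→d5:-→d6:-→d7:-→d8:H1→d9:-→d10:-→d11:-→d12:H5→d13:-→d14:-→d15:-→d16:-→d17:-→d18:-→d19:-→d20:-→d21:-→d22:-→d23:-→d24:-→d25:-→d26:-→d27:-→d28:H5→d29:-→d30:H3→d31:-→d32:H4 -> H4
  lookup 238.115.1.92: bits 1110111001110011 walk d0:-→d1:-→d2:-→d3:-→d4:-→d5:-→d6:-→d7:-→d8:-→d9:-→d10:-→d11:-→d12:H0→d13:-→d14:-→d15:-→d16:H1 -> H1
  + 238.112.0.0/14 (H1) depth=14
  + 210.0.0.0/8 (H2) depth=8
  + 0.0.0.0/0 (H0) depth=0
  + 238.115.205.0/24 (H0) depth=24
  - 238.115.205.208/28 clear@28
  + 238.112.0.0/12 (H1) depth=12
  + 238.115.205.0/24 (H0) depth=24
  lookup 69.150.26.196: bits ε walk d0:H0 -> H0
  lookup 210.64.1.197: bits 1101001001000 walk d0:H0→d1:-→d2:-→d3:-→d4:-→d5:-→d6:-→d7:-→d8:H2→d9:-→d10:-→d11:-→d12:H5→d13:- -> H5
  + 238.0.0.0/8 (H4) depth=8
  lookup 210.70.152.112: bits 11010010010001101001100001110000 walk d0:H0→d1:-→d2:-→d3:-→d4:-→d5:-→d6:-→d7:-→d8:H2→d9:-→d10:-→d11:-→d12:H5→d13:-→d14:-→d15:-→d16:-→d17:-→d18:-→d19:-→d20:-→d21:-→d22:-→d23:-→d24:-→d25:-→d26:-→d27:-→d28:H5→d29:-→d30:H3→d31:-→d32:H4 -> H4
  + 238.115.205.208/28 (H1) depth=28
  + 210.70.152.112/28 (H2) depth=28
  lookup 238.115.1.88: bits 1110111001110011 walk d0:H0→d1:-→d2:-→d3:-→d4:-→d5:-→d6:-→d7:-→d8:H4→d9:-→d10:-→d11:-→d12:H1→d13:-→d14:H1→d15:-→d16:H1 -> H1

== LOOKUPS ==
["no-route","H2","H2","H2","H0","H0","H4","no-route","H0","H0","H4","H4","H1","H0","H5","H4","H1"]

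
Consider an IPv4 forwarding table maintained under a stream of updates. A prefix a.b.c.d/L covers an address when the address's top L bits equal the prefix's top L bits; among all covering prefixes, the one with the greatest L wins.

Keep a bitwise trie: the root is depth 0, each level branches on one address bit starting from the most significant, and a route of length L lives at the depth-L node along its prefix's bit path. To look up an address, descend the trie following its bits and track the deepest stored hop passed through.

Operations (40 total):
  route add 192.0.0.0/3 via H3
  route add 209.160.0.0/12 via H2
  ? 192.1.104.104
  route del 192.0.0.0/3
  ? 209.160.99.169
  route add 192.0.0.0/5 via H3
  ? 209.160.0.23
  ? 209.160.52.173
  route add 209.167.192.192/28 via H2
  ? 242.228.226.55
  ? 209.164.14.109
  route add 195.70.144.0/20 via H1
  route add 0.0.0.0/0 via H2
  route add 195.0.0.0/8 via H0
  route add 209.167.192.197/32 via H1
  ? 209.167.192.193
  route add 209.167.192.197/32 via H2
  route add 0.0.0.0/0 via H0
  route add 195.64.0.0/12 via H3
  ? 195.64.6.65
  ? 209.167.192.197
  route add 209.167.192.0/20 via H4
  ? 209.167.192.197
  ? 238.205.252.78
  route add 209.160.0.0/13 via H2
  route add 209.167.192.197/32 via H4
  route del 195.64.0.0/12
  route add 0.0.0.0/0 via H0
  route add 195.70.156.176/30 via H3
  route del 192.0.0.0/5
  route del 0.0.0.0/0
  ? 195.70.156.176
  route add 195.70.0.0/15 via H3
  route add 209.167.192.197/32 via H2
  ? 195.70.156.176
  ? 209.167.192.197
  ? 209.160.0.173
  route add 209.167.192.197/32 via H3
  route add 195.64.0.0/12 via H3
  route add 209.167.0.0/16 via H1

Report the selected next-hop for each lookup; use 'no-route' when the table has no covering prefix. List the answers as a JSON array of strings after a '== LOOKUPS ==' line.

Apply in order:
  + 192.0.0.0/3 (H3) depth=3
  + 209.160.0.0/12 (H2) depth=12
  lookup 192.1.104.104: bits 110 walk d0:-→d1:-→d2:-→d3:H3 -> H3
  del 192.0.0.0/3 (clear depth 3)
  lookup 209.160.99.169: bits 110100011010 walk d0:-→d1:-→d2:-→d3:-→d4:-→d5:-→d6:-→d7:-→d8:-→d9:-→d10:-→d11:-→d12:H2 -> H2
  + 192.0.0.0/5 (H3) depth=5
  lookup 209.160.0.23: bits 110100011010 walk d0:-→d1:-→d2:-→d3:-→d4:-→d5:-→d6:-→d7:-→d8:-→d9:-→d10:-→d11:-→d12:H2 -> H2
  lookup 209.160.52.173: bits 110100011010 walk d0:-→d1:-→d2:-→d3:-→d4:-→d5:-→d6:-→d7:-→d8:-→d9:-→d10:-→d11:-→d12:H2 -> H2
  + 209.167.192.192/28 (H2) depth=28
  lookup 242.228.226.55: bits 11 walk d0:-→d1:-→d2:- -> no-route
  lookup 209.164.14.109: bits 11010001101001 walk d0:-→d1:-→d2:-→d3:-→d4:-→d5:-→d6:-→d7:-→d8:-→d9:-→d10:-→d11:-→d12:H2→d13:-→d14:- -> H2
  + 195.70.144.0/20 (H1) depth=20
  + 0.0.0.0/0 (H2) depth=0
  + 195.0.0.0/8 (H0) depth=8
  + 209.167.192.197/32 (H1) depth=32
  lookup 209.167.192.193: bits 11010001101001111100000011000 walk d0:H2→d1:-→d2:-→d3:-→d4:-→d5:-→d6:-→d7:-→d8:-→d9:-→d10:-→d11:-→d12:H2→d13:-→d14:-→d15:-→d16:-→d17:-→d18:-→d19:-→d20:-→d21:-→d22:-→d23:-→d24:-→d25:-→d26:-→d27:-→d28:H2→d29:- -> H2
  + 209.167.192.197/32 (H2) depth=32
  + 0.0.0.0/0 (H0) depth=0
  + 195.64.0.0/12 (H3) depth=12
  lookup 195.64.6.65: bits 1100001101000 walk d0:H0→d1:-→d2:-→d3:-→d4:-→d5:H3→d6:-→d7:-→d8:H0→d9:-→d10:-→d11:-→d12:H3→d13:- -> H3
  lookup 209.167.192.197: bits 11010001101001111100000011000101 walk d0:H0→d1:-→d2:-→d3:-→d4:-→d5:-→d6:-→d7:-→d8:-→d9:-→d10:-→d11:-→d12:H2→d13:-→d14:-→d15:-→d16:-→d17:-→d18:-→d19:-→d20:-→d21:-→d22:-→d23:-→d24:-→d25:-→d26:-→d27:-→d28:H2→d29:-→d30:-→d31:-→d32:H2 -> H2
  + 209.167.192.0/20 (H4) depth=20
  lookup 209.167.192.197: bits 11010001101001111100000011000101 walk d0:H0→d1:-→d2:-→d3:-→d4:-→d5:-→d6:-→d7:-→d8:-→d9:-→d10:-→d11:-→d12:H2→d13:-→d14:-→d15:-→d16:-→d17:-→d18:-→d19:-→d20:H4→d21:-→d22:-→d23:-→d24:-→d25:-→d26:-→d27:-→d28:H2→d29:-→d30:-→d31:-→d32:H2 -> H2
  lookup 238.205.252.78: bits 11 walk d0:H0→d1:-→d2:- -> H0
  + 209.160.0.0/13 (H2) depth=13
  + 209.167.192.197/32 (H4) depth=32
  del 195.64.0.0/12 (clear depth 12)
  + 0.0.0.0/0 (H0) depth=0
  + 195.70.156.176/30 (H3) depth=30
  del 192.0.0.0/5 (clear depth 5)
  del 0.0.0.0/0 (clear depth 0)
  lookup 195.70.156.176: bits 110000110100011010011100101100 walk d0:-→d1:-→d2:-→d3:-→d4:-→d5:-→d6:-→d7:-→d8:H0→d9:-→d10:-→d11:-→d12:-→d13:-→d14:-→d15:-→d16:-→d17:-→d18:-→d19:-→d20:H1→d21:-→d22:-→d23:-→d24:-→d25:-→d26:-→d27:-→d28:-→d29:-→d30:H3 -> H3
  + 195.70.0.0/15 (H3) depth=15
  + 209.167.192.197/32 (H2) depth=32
  lookup 195.70.156.176: bits 110000110100011010011100101100 walk d0:-→d1:-→d2:-→d3:-→d4:-→d5:-→d6:-→d7:-→d8:H0→d9:-→d10:-→d11:-→d12:-→d13:-→d14:-→d15:H3→d16:-→d17:-→d18:-→d19:-→d20:H1→d21:-→d22:-→d23:-→d24:-→d25:-→d26:-→d27:-→d28:-→d29:-→d30:H3 -> H3
  lookup 209.167.192.197: bits 11010001101001111100000011000101 walk d0:-→d1:-→d2:-→d3:-→d4:-→d5:-→d6:-→d7:-→d8:-→d9:-→d10:-→d11:-→d12:H2→d13:H2→d14:-→d15:-→d16:-→d17:-→d18:-→d19:-→d20:H4→d21:-→d22:-→d23:-→d24:-→d25:-→d26:-→d27:-→d28:H2→d29:-→d30:-→d31:-→d32:H2 -> H2
  lookup 209.160.0.173: bits 1101000110100 walk d0:-→d1:-→d2:-→d3:-→d4:-→d5:-→d6:-→d7:-→d8:-→d9:-→d10:-→d11:-→d12:H2→d13:H2 -> H2
  + 209.167.192.197/32 (H3) depth=32
  + 195.64.0.0/12 (H3) depth=12
  + 209.167.0.0/16 (H1) depth=16

== LOOKUPS ==
["H3","H2","H2","H2","no-route","H2","H2","H3","H2","H2","H0","H3","H3","H2","H2"]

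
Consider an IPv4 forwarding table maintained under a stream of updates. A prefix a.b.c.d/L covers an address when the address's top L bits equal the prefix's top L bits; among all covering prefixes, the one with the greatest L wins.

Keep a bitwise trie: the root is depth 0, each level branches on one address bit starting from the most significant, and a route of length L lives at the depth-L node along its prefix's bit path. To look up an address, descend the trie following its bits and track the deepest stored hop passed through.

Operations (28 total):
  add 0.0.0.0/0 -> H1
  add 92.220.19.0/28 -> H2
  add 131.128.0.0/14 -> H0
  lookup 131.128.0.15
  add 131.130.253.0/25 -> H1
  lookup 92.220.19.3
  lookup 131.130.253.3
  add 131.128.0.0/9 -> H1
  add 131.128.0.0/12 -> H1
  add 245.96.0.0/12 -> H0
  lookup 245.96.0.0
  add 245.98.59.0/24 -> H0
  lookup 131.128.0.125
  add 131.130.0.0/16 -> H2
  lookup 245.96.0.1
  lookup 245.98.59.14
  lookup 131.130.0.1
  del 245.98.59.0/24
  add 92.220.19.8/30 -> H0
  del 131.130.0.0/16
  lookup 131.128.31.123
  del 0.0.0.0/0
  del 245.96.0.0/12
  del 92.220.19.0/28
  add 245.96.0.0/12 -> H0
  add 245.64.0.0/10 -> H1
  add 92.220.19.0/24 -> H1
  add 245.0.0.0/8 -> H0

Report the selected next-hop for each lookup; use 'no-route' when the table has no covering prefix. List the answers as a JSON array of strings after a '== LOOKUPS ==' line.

Process each operation:
  + 0.0.0.0/0 (H1) depth=0
  + 92.220.19.0/28 (H2) depth=28
  + 131.128.0.0/14 (H0) depth=14
  lookup 131.128.0.15: bits 10000011100000 walk d0:H1→d1:-→d2:-→d3:-→d4:-→d5:-→d6:-→d7:-→d8:-→d9:-→d10:-→d11:-→d12:-→d13:-→d14:H0 -> H0
  + 131.130.253.0/25 (H1) depth=25
  lookup 92.220.19.3: bits 0101110011011100000100110000 walk d0:H1→d1:-→d2:-→d3:-→d4:-→d5:-→d6:-→d7:-→d8:-→d9:-→d10:-→d11:-→d12:-→d13:-→d14:-→d15:-→d16:-→d17:-→d18:-→d19:-→d20:-→d21:-→d22:-→d23:-→d24:-→d25:-→d26:-→d27:-→d28:H2 -> H2
  lookup 131.130.253.3: bits 1000001110000010111111010 walk d0:H1→d1:-→d2:-→d3:-→d4:-→d5:-→d6:-→d7:-→d8:-→d9:-→d10:-→d11:-→d12:-→d13:-→d14:H0→d15:-→d16:-→d17:-→d18:-→d19:-→d20:-→d21:-→d22:-→d23:-→d24:-→d25:H1 -> H1
  + 131.128.0.0/9 (H1) depth=9
  + 131.128.0.0/12 (H1) depth=12
  + 245.96.0.0/12 (H0) depth=12
  lookup 245.96.0.0: bits 111101010110 walk d0:H1→d1:-→d2:-→d3:-→d4:-→d5:-→d6:-→d7:-→d8:-→d9:-→d10:-→d11:-→d12:H0 -> H0
  + 245.98.59.0/24 (H0) depth=24
  lookup 131.128.0.125: bits 10000011100000 walk d0:H1→d1:-→d2:-→d3:-→d4:-→d5:-→d6:-→d7:-→d8:-→d9:H1→d10:-→d11:-→d12:H1→d13:-→d14:H0 -> H0
  + 131.130.0.0/16 (H2) depth=16
  lookup 245.96.0.1: bits 11110101011000 walk d0:H1→d1:-→d2:-→d3:-→d4:-→d5:-→d6:-→d7:-→d8:-→d9:-→d10:-→d11:-→d12:H0→d13:-→d14:- -> H0
  lookup 245.98.59.14: bits 111101010110001000111011 walk d0:H1→d1:-→d2:-→d3:-→d4:-→d5:-→d6:-→d7:-→d8:-→d9:-→d10:-→d11:-→d12:H0→d13:-→d14:-→d15:-→d16:-→d17:-→d18:-→d19:-→d20:-→d21:-→d22:-→d23:-→d24:H0 -> H0
  lookup 131.130.0.1: bits 1000001110000010 walk d0:H1→d1:-→d2:-→d3:-→d4:-→d5:-→d6:-→d7:-→d8:-→d9:H1→d10:-→d11:-→d12:H1→d13:-→d14:H0→d15:-→d16:H2 -> H2
  - 245.98.59.0/24 clear@24
  + 92.220.19.8/30 (H0) depth=30
  - 131.130.0.0/16 clear@16
  lookup 131.128.31.123: bits 10000011100000 walk d0:H1→d1:-→d2:-→d3:-→d4:-→d5:-→d6:-→d7:-→d8:-→d9:H1→d10:-→d11:-→d12:H1→d13:-→d14:H0 -> H0
  - 0.0.0.0/0 clear@0
  - 245.96.0.0/12 clear@12
  - 92.220.19.0/28 clear@28
  + 245.96.0.0/12 (H0) depth=12
  + 245.64.0.0/10 (H1) depth=10
  + 92.220.19.0/24 (H1) depth=24
  + 245.0.0.0/8 (H0) depth=8

== LOOKUPS ==
["H0","H2","H1","H0","H0","H0","H0","H2","H0"]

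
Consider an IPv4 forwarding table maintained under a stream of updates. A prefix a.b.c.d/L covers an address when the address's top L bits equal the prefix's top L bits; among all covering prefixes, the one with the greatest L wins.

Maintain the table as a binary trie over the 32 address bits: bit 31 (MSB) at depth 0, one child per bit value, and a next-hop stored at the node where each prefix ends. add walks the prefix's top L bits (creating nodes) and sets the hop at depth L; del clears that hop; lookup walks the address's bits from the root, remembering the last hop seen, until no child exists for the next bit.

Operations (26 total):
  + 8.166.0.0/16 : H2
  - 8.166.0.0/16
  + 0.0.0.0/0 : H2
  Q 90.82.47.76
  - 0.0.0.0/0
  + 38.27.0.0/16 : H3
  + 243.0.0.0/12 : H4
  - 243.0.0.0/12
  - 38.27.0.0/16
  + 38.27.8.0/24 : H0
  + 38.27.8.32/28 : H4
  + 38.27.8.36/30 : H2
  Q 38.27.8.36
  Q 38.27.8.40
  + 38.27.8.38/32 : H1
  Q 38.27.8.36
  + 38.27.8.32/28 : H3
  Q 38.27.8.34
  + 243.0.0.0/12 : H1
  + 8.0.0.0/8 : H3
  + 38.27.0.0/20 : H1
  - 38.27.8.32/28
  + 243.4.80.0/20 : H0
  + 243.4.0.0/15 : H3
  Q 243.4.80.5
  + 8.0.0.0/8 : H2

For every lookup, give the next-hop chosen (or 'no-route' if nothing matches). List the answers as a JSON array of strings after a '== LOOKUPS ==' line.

Process each operation:
  + 8.166.0.0/16 (H2) depth=16
  del 8.166.0.0/16 (clear depth 16)
  + 0.0.0.0/0 (H2) depth=0
  lookup 90.82.47.76: bits 0 walk d0:H2→d1:- -> H2
  del 0.0.0.0/0 (clear depth 0)
  + 38.27.0.0/16 (H3) depth=16
  + 243.0.0.0/12 (H4) depth=12
  del 243.0.0.0/12 (clear depth 12)
  del 38.27.0.0/16 (clear depth 16)
  + 38.27.8.0/24 (H0) depth=24
  + 38.27.8.32/28 (H4) depth=28
  + 38.27.8.36/30 (H2) depth=30
  lookup 38.27.8.36: bits 001001100001101100001000001001 walk d0:-→d1:-→d2:-→d3:-→d4:-→d5:-→d6:-→d7:-→d8:-→d9:-→d10:-→d11:-→d12:-→d13:-→d14:-→d15:-→d16:-→d17:-→d18:-→d19:-→d20:-→d21:-→d22:-→d23:-→d24:H0→d25:-→d26:-→d27:-→d28:H4→d29:-→d30:H2 -> H2
  lookup 38.27.8.40: bits 0010011000011011000010000010 walk d0:-→d1:-→d2:-→d3:-→d4:-→d5:-→d6:-→d7:-→d8:-→d9:-→d10:-→d11:-→d12:-→d13:-→d14:-→d15:-→d16:-→d17:-→d18:-→d19:-→d20:-→d21:-→d22:-→d23:-→d24:H0→d25:-→d26:-→d27:-→d28:H4 -> H4
  + 38.27.8.38/32 (H1) depth=32
  lookup 38.27.8.36: bits 001001100001101100001000001001 walk d0:-→d1:-→d2:-→d3:-→d4:-→d5:-→d6:-→d7:-→d8:-→d9:-→d10:-→d11:-→d12:-→d13:-→d14:-→d15:-→d16:-→d17:-→d18:-→d19:-→d20:-→d21:-→d22:-→d23:-→d24:H0→d25:-→d26:-→d27:-→d28:H4→d29:-→d30:H2 -> H2
  + 38.27.8.32/28 (H3) depth=28
  lookup 38.27.8.34: bits 00100110000110110000100000100 walk d0:-→d1:-→d2:-→d3:-→d4:-→d5:-→d6:-→d7:-→d8:-→d9:-→d10:-→d11:-→d12:-→d13:-→d14:-→d15:-→d16:-→d17:-→d18:-→d19:-→d20:-→d21:-→d22:-→d23:-→d24:H0→d25:-→d26:-→d27:-→d28:H3→d29:- -> H3
  + 243.0.0.0/12 (H1) depth=12
  + 8.0.0.0/8 (H3) depth=8
  + 38.27.0.0/20 (H1) depth=20
  del 38.27.8.32/28 (clear depth 28)
  + 243.4.80.0/20 (H0) depth=20
  + 243.4.0.0/15 (H3) depth=15
  lookup 243.4.80.5: bits 11110011000001000101 walk d0:-→d1:-→d2:-→d3:-→d4:-→d5:-→d6:-→d7:-→d8:-→d9:-→d10:-→d11:-→d12:H1→d13:-→d14:-→d15:H3→d16:-→d17:-→d18:-→d19:-→d20:H0 -> H0
  + 8.0.0.0/8 (H2) depth=8

== LOOKUPS ==
["H2","H2","H4","H2","H3","H0"]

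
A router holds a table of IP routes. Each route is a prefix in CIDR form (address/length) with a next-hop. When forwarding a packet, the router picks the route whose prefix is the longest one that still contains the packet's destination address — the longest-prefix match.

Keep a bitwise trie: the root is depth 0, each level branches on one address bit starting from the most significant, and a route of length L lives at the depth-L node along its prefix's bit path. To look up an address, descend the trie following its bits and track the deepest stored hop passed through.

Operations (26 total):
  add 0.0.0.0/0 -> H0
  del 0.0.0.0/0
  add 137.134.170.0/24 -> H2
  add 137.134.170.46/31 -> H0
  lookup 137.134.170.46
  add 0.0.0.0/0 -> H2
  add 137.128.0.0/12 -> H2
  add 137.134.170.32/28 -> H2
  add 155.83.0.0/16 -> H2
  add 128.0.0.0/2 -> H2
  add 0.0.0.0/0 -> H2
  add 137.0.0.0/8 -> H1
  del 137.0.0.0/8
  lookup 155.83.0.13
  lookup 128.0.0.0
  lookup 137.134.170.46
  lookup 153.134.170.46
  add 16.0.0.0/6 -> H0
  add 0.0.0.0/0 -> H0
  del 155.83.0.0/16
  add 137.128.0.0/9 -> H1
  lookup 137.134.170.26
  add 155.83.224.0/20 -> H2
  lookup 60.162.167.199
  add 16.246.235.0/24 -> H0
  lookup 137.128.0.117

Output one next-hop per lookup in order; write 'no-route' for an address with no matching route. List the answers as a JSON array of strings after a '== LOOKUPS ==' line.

Trace:
  add 0.0.0.0/0 -> H0 at depth 0
  del 0.0.0.0/0 (clear depth 0)
  add 137.134.170.0/24 -> H2 at depth 24
  add 137.134.170.46/31 -> H0 at depth 31
  lookup 137.134.170.46: bits 1000100110000110101010100010111 walk d0:-→d1:-→d2:-→d3:-→d4:-→d5:-→d6:-→d7:-→d8:-→d9:-→d10:-→d11:-→d12:-→d13:-→d14:-→d15:-→d16:-→d17:-→d18:-→d19:-→d20:-→d21:-→d22:-→d23:-→d24:H2→d25:-→d26:-→d27:-→d28:-→d29:-→d30:-→d31:H0 -> H0
  add 0.0.0.0/0 -> H2 at depth 0
  add 137.128.0.0/12 -> H2 at depth 12
  add 137.134.170.32/28 -> H2 at depth 28
  add 155.83.0.0/16 -> H2 at depth 16
  add 128.0.0.0/2 -> H2 at depth 2
  add 0.0.0.0/0 -> H2 at depth 0
  add 137.0.0.0/8 -> H1 at depth 8
  del 137.0.0.0/8 (clear depth 8)
  lookup 155.83.0.13: bits 1001101101010011 walk d0:H2→d1:-→d2:H2→d3:-→d4:-→d5:-→d6:-→d7:-→d8:-→d9:-→d10:-→d11:-→d12:-→d13:-→d14:-→d15:-→d16:H2 -> H2
  lookup 128.0.0.0: bits 1000 walk d0:H2→d1:-→d2:H2→d3:-→d4:- -> H2
  lookup 137.134.170.46: bits 1000100110000110101010100010111 walk d0:H2→d1:-→d2:H2→d3:-→d4:-→d5:-→d6:-→d7:-→d8:-→d9:-→d10:-→d11:-→d12:H2→d13:-→d14:-→d15:-→d16:-→d17:-→d18:-→d19:-→d20:-→d21:-→d22:-→d23:-→d24:H2→d25:-→d26:-→d27:-→d28:H2→d29:-→d30:-→d31:H0 -> H0
  lookup 153.134.170.46: bits 100110 walk d0:H2→d1:-→d2:H2→d3:-→d4:-→d5:-→d6:- -> H2
  add 16.0.0.0/6 -> H0 at depth 6
  add 0.0.0.0/0 -> H0 at depth 0
  del 155.83.0.0/16 (clear depth 16)
  add 137.128.0.0/9 -> H1 at depth 9
  lookup 137.134.170.26: bits 10001001100001101010101000 walk d0:H0→d1:-→d2:H2→d3:-→d4:-→d5:-→d6:-→d7:-→d8:-→d9:H1→d10:-→d11:-→d12:H2→d13:-→d14:-→d15:-→d16:-→d17:-→d18:-→d19:-→d20:-→d21:-→d22:-→d23:-→d24:H2→d25:-→d26:- -> H2
  add 155.83.224.0/20 -> H2 at depth 20
  lookup 60.162.167.199: bits 00 walk d0:H0→d1:-→d2:- -> H0
  add 16.246.235.0/24 -> H0 at depth 24
  lookup 137.128.0.117: bits 1000100110000 walk d0:H0→d1:-→d2:H2→d3:-→d4:-→d5:-→d6:-→d7:-→d8:-→d9:H1→d10:-→d11:-→d12:H2→d13:- -> H2

== LOOKUPS ==
["H0","H2","H2","H0","H2","H2","H0","H2"]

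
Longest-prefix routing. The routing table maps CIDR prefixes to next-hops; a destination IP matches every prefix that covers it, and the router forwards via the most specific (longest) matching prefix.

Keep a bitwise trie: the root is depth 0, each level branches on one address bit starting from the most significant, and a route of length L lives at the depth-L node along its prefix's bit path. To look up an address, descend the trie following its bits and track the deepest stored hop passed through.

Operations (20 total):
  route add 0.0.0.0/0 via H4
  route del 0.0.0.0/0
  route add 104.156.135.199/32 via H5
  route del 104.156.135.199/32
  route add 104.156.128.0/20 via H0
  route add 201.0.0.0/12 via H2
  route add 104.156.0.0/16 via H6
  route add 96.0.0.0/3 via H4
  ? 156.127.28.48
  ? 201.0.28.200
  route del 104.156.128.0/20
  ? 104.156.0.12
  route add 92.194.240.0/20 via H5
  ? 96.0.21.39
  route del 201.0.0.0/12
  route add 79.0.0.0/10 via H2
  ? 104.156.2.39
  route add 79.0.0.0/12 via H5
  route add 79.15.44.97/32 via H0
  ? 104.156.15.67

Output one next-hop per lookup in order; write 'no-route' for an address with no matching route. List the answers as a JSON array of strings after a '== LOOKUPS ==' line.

Process each operation:
  + 0.0.0.0/0 (H4) depth=0
  del 0.0.0.0/0 (clear depth 0)
  + 104.156.135.199/32 (H5) depth=32
  del 104.156.135.199/32 (clear depth 32)
  + 104.156.128.0/20 (H0) depth=20
  + 201.0.0.0/12 (H2) depth=12
  + 104.156.0.0/16 (H6) depth=16
  + 96.0.0.0/3 (H4) depth=3
  Q 156.127.28.48: descend 1 ; hops seen [∅] ; pick no-route
  Q 201.0.28.200: descend 110010010000 ; hops seen [H2] ; pick H2
  del 104.156.128.0/20 (clear depth 20)
  Q 104.156.0.12: descend 0110100010011100 ; hops seen [H4,H6] ; pick H6
  + 92.194.240.0/20 (H5) depth=20
  Q 96.0.21.39: descend 0110 ; hops seen [H4] ; pick H4
  del 201.0.0.0/12 (clear depth 12)
  + 79.0.0.0/10 (H2) depth=10
  Q 104.156.2.39: descend 0110100010011100 ; hops seen [H4,H6] ; pick H6
  + 79.0.0.0/12 (H5) depth=12
  + 79.15.44.97/32 (H0) depth=32
  Q 104.156.15.67: descend 0110100010011100 ; hops seen [H4,H6] ; pick H6

== LOOKUPS ==
["no-route","H2","H6","H4","H6","H6"]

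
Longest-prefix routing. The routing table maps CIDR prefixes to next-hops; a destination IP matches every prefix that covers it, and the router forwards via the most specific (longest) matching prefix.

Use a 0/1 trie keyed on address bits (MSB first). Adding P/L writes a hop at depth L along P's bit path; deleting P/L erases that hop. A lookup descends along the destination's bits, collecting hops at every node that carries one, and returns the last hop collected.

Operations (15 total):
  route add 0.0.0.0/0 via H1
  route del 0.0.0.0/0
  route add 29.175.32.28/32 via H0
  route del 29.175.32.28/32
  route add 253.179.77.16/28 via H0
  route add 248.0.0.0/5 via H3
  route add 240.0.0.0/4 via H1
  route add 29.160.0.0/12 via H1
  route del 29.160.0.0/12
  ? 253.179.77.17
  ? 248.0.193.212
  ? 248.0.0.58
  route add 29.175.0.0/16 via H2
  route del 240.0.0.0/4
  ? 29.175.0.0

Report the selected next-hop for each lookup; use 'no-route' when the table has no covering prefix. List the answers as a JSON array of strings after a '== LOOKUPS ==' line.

Apply in order:
  add 0.0.0.0/0 -> H1 at depth 0
  del 0.0.0.0/0 (clear depth 0)
  add 29.175.32.28/32 -> H0 at depth 32
  del 29.175.32.28/32 (clear depth 32)
  add 253.179.77.16/28 -> H0 at depth 28
  add 248.0.0.0/5 -> H3 at depth 5
  add 240.0.0.0/4 -> H1 at depth 4
  add 29.160.0.0/12 -> H1 at depth 12
  del 29.160.0.0/12 (clear depth 12)
  ? 253.179.77.17  path d0:-→d1:-→d2:-→d3:-→d4:H1→d5:H3→d6:-→d7:-→d8:-→d9:-→d10:-→d11:-→d12:-→d13:-→d14:-→d15:-→d16:-→d17:-→d18:-→d19:-→d20:-→d21:-→d22:-→d23:-→d24:-→d25:-→d26:-→d27:-→d28:H0  best=H0
  ? 248.0.193.212  path d0:-→d1:-→d2:-→d3:-→d4:H1→d5:H3  best=H3
  ? 248.0.0.58  path d0:-→d1:-→d2:-→d3:-→d4:H1→d5:H3  best=H3
  add 29.175.0.0/16 -> H2 at depth 16
  del 240.0.0.0/4 (clear depth 4)
  ? 29.175.0.0  path d0:-→d1:-→d2:-→d3:-→d4:-→d5:-→d6:-→d7:-→d8:-→d9:-→d10:-→d11:-→d12:-→d13:-→d14:-→d15:-→d16:H2→d17:-→d18:-  best=H2

== LOOKUPS ==
["H0","H3","H3","H2"]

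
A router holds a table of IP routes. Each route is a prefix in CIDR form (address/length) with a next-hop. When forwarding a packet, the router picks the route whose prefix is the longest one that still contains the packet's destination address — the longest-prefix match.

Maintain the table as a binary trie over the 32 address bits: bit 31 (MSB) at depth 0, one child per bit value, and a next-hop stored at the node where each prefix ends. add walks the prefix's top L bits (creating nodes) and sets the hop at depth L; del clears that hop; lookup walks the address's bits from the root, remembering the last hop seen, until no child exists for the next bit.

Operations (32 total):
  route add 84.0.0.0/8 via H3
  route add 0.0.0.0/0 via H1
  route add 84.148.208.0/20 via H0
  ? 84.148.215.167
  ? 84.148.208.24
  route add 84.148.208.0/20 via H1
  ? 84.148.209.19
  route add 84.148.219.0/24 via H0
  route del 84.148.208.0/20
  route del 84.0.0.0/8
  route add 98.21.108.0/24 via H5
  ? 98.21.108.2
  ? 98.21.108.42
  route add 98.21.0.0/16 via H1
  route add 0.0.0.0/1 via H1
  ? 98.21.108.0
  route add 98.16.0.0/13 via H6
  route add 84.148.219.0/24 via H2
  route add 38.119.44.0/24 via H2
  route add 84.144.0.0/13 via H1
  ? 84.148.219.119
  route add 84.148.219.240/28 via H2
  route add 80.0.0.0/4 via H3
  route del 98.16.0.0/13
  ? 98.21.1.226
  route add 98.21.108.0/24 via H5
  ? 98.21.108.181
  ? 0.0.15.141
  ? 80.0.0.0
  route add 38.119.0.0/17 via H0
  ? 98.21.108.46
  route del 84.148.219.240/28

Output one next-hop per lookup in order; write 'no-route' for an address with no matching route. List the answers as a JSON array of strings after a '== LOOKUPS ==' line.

Process each operation:
  add 84.0.0.0/8 -> H3 at depth 8
  add 0.0.0.0/0 -> H1 at depth 0
  add 84.148.208.0/20 -> H0 at depth 20
  ? 84.148.215.167  path d0:H1→d1:-→d2:-→d3:-→d4:-→d5:-→d6:-→d7:-→d8:H3→d9:-→d10:-→d11:-→d12:-→d13:-→d14:-→d15:-→d16:-→d17:-→d18:-→d19:-→d20:H0  best=H0
  ? 84.148.208.24  path d0:H1→d1:-→d2:-→d3:-→d4:-→d5:-→d6:-→d7:-→d8:H3→d9:-→d10:-→d11:-→d12:-→d13:-→d14:-→d15:-→d16:-→d17:-→d18:-→d19:-→d20:H0  best=H0
  add 84.148.208.0/20 -> H1 at depth 20
  ? 84.148.209.19  path d0:H1→d1:-→d2:-→d3:-→d4:-→d5:-→d6:-→d7:-→d8:H3→d9:-→d10:-→d11:-→d12:-→d13:-→d14:-→d15:-→d16:-→d17:-→d18:-→d19:-→d20:H1  best=H1
  add 84.148.219.0/24 -> H0 at depth 24
  del 84.148.208.0/20 (clear depth 20)
  del 84.0.0.0/8 (clear depth 8)
  add 98.21.108.0/24 -> H5 at depth 24
  ? 98.21.108.2  path d0:H1→d1:-→d2:-→d3:-→d4:-→d5:-→d6:-→d7:-→d8:-→d9:-→d10:-→d11:-→d12:-→d13:-→d14:-→d15:-→d16:-→d17:-→d18:-→d19:-→d20:-→d21:-→d22:-→d23:-→d24:H5  best=H5
  ? 98.21.108.42  path d0:H1→d1:-→d2:-→d3:-→d4:-→d5:-→d6:-→d7:-→d8:-→d9:-→d10:-→d11:-→d12:-→d13:-→d14:-→d15:-→d16:-→d17:-→d18:-→d19:-→d20:-→d21:-→d22:-→d23:-→d24:H5  best=H5
  add 98.21.0.0/16 -> H1 at depth 16
  add 0.0.0.0/1 -> H1 at depth 1
  ? 98.21.108.0  path d0:H1→d1:H1→d2:-→d3:-→d4:-→d5:-→d6:-→d7:-→d8:-→d9:-→d10:-→d11:-→d12:-→d13:-→d14:-→d15:-→d16:H1→d17:-→d18:-→d19:-→d20:-→d21:-→d22:-→d23:-→d24:H5  best=H5
  add 98.16.0.0/13 -> H6 at depth 13
  add 84.148.219.0/24 -> H2 at depth 24
  add 38.119.44.0/24 -> H2 at depth 24
  add 84.144.0.0/13 -> H1 at depth 13
  ? 84.148.219.119  path d0:H1→d1:H1→d2:-→d3:-→d4:-→d5:-→d6:-→d7:-→d8:-→d9:-→d10:-→d11:-→d12:-→d13:H1→d14:-→d15:-→d16:-→d17:-→d18:-→d19:-→d20:-→d21:-→d22:-→d23:-→d24:H2  best=H2
  add 84.148.219.240/28 -> H2 at depth 28
  add 80.0.0.0/4 -> H3 at depth 4
  del 98.16.0.0/13 (clear depth 13)
  ? 98.21.1.226  path d0:H1→d1:H1→d2:-→d3:-→d4:-→d5:-→d6:-→d7:-→d8:-→d9:-→d10:-→d11:-→d12:-→d13:-→d14:-→d15:-→d16:H1→d17:-  best=H1
  add 98.21.108.0/24 -> H5 at depth 24
  ? 98.21.108.181  path d0:H1→d1:H1→d2:-→d3:-→d4:-→d5:-→d6:-→d7:-→d8:-→d9:-→d10:-→d11:-→d12:-→d13:-→d14:-→d15:-→d16:H1→d17:-→d18:-→d19:-→d20:-→d21:-→d22:-→d23:-→d24:H5  best=H5
  ? 0.0.15.141  path d0:H1→d1:H1→d2:-  best=H1
  ? 80.0.0.0  path d0:H1→d1:H1→d2:-→d3:-→d4:H3→d5:-  best=H3
  add 38.119.0.0/17 -> H0 at depth 17
  ? 98.21.108.46  path d0:H1→d1:H1→d2:-→d3:-→d4:-→d5:-→d6:-→d7:-→d8:-→d9:-→d10:-→d11:-→d12:-→d13:-→d14:-→d15:-→d16:H1→d17:-→d18:-→d19:-→d20:-→d21:-→d22:-→d23:-→d24:H5  best=H5
  del 84.148.219.240/28 (clear depth 28)

== LOOKUPS ==
["H0","H0","H1","H5","H5","H5","H2","H1","H5","H1","H3","H5"]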